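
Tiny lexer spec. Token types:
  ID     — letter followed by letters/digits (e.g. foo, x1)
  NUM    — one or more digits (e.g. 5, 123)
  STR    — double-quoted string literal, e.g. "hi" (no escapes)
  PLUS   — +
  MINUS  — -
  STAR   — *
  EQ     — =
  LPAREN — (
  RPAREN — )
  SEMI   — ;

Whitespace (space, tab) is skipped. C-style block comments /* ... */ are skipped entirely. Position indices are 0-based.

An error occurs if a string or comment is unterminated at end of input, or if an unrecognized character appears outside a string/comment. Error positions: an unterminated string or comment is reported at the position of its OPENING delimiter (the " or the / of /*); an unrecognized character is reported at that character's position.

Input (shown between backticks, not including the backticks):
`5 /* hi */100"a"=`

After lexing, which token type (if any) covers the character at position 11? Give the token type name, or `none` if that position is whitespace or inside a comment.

Answer: NUM

Derivation:
pos=0: emit NUM '5' (now at pos=1)
pos=2: enter COMMENT mode (saw '/*')
exit COMMENT mode (now at pos=10)
pos=10: emit NUM '100' (now at pos=13)
pos=13: enter STRING mode
pos=13: emit STR "a" (now at pos=16)
pos=16: emit EQ '='
DONE. 4 tokens: [NUM, NUM, STR, EQ]
Position 11: char is '0' -> NUM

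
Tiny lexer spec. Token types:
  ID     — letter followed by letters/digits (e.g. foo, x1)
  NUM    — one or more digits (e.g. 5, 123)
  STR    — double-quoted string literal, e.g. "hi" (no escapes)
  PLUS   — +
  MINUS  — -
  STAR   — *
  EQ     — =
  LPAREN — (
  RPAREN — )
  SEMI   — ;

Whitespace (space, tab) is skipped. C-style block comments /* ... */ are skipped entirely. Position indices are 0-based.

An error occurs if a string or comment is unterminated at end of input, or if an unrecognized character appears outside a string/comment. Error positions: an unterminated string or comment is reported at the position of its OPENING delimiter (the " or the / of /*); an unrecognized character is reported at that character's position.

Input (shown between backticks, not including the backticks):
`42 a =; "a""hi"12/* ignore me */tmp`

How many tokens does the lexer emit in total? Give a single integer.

Answer: 8

Derivation:
pos=0: emit NUM '42' (now at pos=2)
pos=3: emit ID 'a' (now at pos=4)
pos=5: emit EQ '='
pos=6: emit SEMI ';'
pos=8: enter STRING mode
pos=8: emit STR "a" (now at pos=11)
pos=11: enter STRING mode
pos=11: emit STR "hi" (now at pos=15)
pos=15: emit NUM '12' (now at pos=17)
pos=17: enter COMMENT mode (saw '/*')
exit COMMENT mode (now at pos=32)
pos=32: emit ID 'tmp' (now at pos=35)
DONE. 8 tokens: [NUM, ID, EQ, SEMI, STR, STR, NUM, ID]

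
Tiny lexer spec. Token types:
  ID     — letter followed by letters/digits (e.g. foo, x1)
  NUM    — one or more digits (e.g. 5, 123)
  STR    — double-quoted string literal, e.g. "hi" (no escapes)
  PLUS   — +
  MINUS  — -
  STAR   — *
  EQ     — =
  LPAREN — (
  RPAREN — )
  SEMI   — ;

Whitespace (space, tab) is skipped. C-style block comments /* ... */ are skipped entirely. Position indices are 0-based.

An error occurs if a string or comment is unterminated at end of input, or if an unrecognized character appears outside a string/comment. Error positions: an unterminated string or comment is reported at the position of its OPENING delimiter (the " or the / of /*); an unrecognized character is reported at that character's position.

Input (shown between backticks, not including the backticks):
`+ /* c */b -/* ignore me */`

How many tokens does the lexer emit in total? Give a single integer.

Answer: 3

Derivation:
pos=0: emit PLUS '+'
pos=2: enter COMMENT mode (saw '/*')
exit COMMENT mode (now at pos=9)
pos=9: emit ID 'b' (now at pos=10)
pos=11: emit MINUS '-'
pos=12: enter COMMENT mode (saw '/*')
exit COMMENT mode (now at pos=27)
DONE. 3 tokens: [PLUS, ID, MINUS]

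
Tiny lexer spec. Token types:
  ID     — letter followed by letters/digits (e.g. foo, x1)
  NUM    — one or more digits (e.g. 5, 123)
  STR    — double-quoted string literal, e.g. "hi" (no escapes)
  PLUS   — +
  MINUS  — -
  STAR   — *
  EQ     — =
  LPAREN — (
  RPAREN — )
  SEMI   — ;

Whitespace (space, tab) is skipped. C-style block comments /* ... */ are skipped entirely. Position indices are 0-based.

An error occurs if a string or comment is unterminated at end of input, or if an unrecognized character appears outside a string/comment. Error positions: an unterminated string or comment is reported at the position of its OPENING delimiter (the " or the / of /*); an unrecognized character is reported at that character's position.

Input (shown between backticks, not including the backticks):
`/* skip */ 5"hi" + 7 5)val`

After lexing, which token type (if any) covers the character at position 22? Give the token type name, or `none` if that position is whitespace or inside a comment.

Answer: RPAREN

Derivation:
pos=0: enter COMMENT mode (saw '/*')
exit COMMENT mode (now at pos=10)
pos=11: emit NUM '5' (now at pos=12)
pos=12: enter STRING mode
pos=12: emit STR "hi" (now at pos=16)
pos=17: emit PLUS '+'
pos=19: emit NUM '7' (now at pos=20)
pos=21: emit NUM '5' (now at pos=22)
pos=22: emit RPAREN ')'
pos=23: emit ID 'val' (now at pos=26)
DONE. 7 tokens: [NUM, STR, PLUS, NUM, NUM, RPAREN, ID]
Position 22: char is ')' -> RPAREN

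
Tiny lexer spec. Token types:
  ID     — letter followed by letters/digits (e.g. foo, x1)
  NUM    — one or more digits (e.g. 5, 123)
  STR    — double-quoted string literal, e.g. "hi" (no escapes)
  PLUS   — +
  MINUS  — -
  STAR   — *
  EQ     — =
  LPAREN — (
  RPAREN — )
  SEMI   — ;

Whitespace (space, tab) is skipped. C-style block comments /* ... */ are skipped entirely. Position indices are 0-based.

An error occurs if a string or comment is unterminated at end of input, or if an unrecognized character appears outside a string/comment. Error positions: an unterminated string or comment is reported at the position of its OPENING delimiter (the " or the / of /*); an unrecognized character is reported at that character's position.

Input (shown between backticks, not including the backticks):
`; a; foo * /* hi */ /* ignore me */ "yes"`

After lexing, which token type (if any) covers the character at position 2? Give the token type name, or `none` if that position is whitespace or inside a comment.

pos=0: emit SEMI ';'
pos=2: emit ID 'a' (now at pos=3)
pos=3: emit SEMI ';'
pos=5: emit ID 'foo' (now at pos=8)
pos=9: emit STAR '*'
pos=11: enter COMMENT mode (saw '/*')
exit COMMENT mode (now at pos=19)
pos=20: enter COMMENT mode (saw '/*')
exit COMMENT mode (now at pos=35)
pos=36: enter STRING mode
pos=36: emit STR "yes" (now at pos=41)
DONE. 6 tokens: [SEMI, ID, SEMI, ID, STAR, STR]
Position 2: char is 'a' -> ID

Answer: ID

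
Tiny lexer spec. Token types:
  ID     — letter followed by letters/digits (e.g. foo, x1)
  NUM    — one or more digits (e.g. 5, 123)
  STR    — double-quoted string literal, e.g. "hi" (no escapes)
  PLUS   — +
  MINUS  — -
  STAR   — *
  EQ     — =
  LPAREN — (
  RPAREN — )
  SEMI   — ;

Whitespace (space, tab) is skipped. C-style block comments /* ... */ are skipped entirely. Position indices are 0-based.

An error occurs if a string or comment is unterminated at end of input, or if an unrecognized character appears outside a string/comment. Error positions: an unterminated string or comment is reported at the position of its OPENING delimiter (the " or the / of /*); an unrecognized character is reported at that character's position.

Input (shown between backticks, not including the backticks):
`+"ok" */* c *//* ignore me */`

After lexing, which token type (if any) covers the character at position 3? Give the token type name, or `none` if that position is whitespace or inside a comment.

Answer: STR

Derivation:
pos=0: emit PLUS '+'
pos=1: enter STRING mode
pos=1: emit STR "ok" (now at pos=5)
pos=6: emit STAR '*'
pos=7: enter COMMENT mode (saw '/*')
exit COMMENT mode (now at pos=14)
pos=14: enter COMMENT mode (saw '/*')
exit COMMENT mode (now at pos=29)
DONE. 3 tokens: [PLUS, STR, STAR]
Position 3: char is 'k' -> STR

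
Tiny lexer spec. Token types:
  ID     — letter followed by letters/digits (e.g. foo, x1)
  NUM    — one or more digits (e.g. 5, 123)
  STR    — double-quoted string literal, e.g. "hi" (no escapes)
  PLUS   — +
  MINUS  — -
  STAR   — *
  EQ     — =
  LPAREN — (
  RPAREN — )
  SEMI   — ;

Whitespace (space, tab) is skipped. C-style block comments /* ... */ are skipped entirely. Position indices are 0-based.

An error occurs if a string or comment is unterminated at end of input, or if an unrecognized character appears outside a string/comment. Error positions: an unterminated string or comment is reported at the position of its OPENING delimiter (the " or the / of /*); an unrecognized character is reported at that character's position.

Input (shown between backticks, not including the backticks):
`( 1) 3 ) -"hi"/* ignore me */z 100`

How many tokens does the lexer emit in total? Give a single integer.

pos=0: emit LPAREN '('
pos=2: emit NUM '1' (now at pos=3)
pos=3: emit RPAREN ')'
pos=5: emit NUM '3' (now at pos=6)
pos=7: emit RPAREN ')'
pos=9: emit MINUS '-'
pos=10: enter STRING mode
pos=10: emit STR "hi" (now at pos=14)
pos=14: enter COMMENT mode (saw '/*')
exit COMMENT mode (now at pos=29)
pos=29: emit ID 'z' (now at pos=30)
pos=31: emit NUM '100' (now at pos=34)
DONE. 9 tokens: [LPAREN, NUM, RPAREN, NUM, RPAREN, MINUS, STR, ID, NUM]

Answer: 9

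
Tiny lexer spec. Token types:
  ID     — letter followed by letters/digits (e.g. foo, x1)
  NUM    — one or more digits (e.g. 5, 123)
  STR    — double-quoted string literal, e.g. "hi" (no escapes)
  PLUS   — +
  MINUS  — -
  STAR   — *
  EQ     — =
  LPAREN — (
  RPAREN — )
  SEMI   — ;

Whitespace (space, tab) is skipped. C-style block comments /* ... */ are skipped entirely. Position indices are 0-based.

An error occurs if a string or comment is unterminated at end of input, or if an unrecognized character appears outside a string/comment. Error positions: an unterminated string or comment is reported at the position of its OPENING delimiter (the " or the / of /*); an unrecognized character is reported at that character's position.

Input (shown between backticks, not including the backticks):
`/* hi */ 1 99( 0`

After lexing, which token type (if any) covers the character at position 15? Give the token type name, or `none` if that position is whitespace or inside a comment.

pos=0: enter COMMENT mode (saw '/*')
exit COMMENT mode (now at pos=8)
pos=9: emit NUM '1' (now at pos=10)
pos=11: emit NUM '99' (now at pos=13)
pos=13: emit LPAREN '('
pos=15: emit NUM '0' (now at pos=16)
DONE. 4 tokens: [NUM, NUM, LPAREN, NUM]
Position 15: char is '0' -> NUM

Answer: NUM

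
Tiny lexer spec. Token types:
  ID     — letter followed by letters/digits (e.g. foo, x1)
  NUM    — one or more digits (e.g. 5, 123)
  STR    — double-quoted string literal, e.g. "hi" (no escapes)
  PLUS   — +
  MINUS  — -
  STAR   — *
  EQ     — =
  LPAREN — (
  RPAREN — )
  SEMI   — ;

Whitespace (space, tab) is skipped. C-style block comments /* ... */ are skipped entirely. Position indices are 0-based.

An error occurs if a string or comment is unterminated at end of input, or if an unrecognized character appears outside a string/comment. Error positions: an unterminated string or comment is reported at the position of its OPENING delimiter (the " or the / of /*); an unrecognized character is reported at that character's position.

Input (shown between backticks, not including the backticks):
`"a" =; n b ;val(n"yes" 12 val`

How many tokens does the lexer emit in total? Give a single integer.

Answer: 12

Derivation:
pos=0: enter STRING mode
pos=0: emit STR "a" (now at pos=3)
pos=4: emit EQ '='
pos=5: emit SEMI ';'
pos=7: emit ID 'n' (now at pos=8)
pos=9: emit ID 'b' (now at pos=10)
pos=11: emit SEMI ';'
pos=12: emit ID 'val' (now at pos=15)
pos=15: emit LPAREN '('
pos=16: emit ID 'n' (now at pos=17)
pos=17: enter STRING mode
pos=17: emit STR "yes" (now at pos=22)
pos=23: emit NUM '12' (now at pos=25)
pos=26: emit ID 'val' (now at pos=29)
DONE. 12 tokens: [STR, EQ, SEMI, ID, ID, SEMI, ID, LPAREN, ID, STR, NUM, ID]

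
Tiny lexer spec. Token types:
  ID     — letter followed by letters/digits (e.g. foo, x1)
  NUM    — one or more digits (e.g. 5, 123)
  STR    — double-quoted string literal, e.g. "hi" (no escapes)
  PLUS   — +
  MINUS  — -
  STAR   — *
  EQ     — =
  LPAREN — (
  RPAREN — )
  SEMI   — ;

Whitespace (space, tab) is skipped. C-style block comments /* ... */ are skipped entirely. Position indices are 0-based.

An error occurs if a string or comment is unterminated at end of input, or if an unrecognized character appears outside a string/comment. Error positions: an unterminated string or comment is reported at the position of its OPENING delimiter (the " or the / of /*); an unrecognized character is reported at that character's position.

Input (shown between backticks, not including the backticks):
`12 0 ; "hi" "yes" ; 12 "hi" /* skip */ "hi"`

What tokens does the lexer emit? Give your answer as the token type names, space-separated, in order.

pos=0: emit NUM '12' (now at pos=2)
pos=3: emit NUM '0' (now at pos=4)
pos=5: emit SEMI ';'
pos=7: enter STRING mode
pos=7: emit STR "hi" (now at pos=11)
pos=12: enter STRING mode
pos=12: emit STR "yes" (now at pos=17)
pos=18: emit SEMI ';'
pos=20: emit NUM '12' (now at pos=22)
pos=23: enter STRING mode
pos=23: emit STR "hi" (now at pos=27)
pos=28: enter COMMENT mode (saw '/*')
exit COMMENT mode (now at pos=38)
pos=39: enter STRING mode
pos=39: emit STR "hi" (now at pos=43)
DONE. 9 tokens: [NUM, NUM, SEMI, STR, STR, SEMI, NUM, STR, STR]

Answer: NUM NUM SEMI STR STR SEMI NUM STR STR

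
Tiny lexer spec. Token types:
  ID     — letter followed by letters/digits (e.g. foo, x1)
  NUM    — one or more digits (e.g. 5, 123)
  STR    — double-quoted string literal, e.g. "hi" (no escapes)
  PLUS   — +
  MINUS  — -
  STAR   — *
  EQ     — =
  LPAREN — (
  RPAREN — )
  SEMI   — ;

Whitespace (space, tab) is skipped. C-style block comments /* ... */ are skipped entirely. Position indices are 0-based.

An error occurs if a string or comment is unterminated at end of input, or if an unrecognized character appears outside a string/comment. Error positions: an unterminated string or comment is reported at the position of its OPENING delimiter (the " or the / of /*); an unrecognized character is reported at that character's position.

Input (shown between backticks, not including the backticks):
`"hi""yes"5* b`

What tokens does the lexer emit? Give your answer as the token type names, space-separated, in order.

pos=0: enter STRING mode
pos=0: emit STR "hi" (now at pos=4)
pos=4: enter STRING mode
pos=4: emit STR "yes" (now at pos=9)
pos=9: emit NUM '5' (now at pos=10)
pos=10: emit STAR '*'
pos=12: emit ID 'b' (now at pos=13)
DONE. 5 tokens: [STR, STR, NUM, STAR, ID]

Answer: STR STR NUM STAR ID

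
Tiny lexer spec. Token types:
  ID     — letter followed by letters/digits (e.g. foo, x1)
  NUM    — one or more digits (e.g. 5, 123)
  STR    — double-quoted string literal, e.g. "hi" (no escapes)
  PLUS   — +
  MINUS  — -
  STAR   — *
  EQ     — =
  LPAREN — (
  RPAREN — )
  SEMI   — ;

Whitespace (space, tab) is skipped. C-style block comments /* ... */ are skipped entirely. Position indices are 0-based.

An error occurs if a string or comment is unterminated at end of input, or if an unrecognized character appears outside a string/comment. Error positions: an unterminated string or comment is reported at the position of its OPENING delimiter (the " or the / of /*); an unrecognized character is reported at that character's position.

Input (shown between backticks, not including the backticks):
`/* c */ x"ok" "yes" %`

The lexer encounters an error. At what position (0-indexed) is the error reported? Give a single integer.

Answer: 20

Derivation:
pos=0: enter COMMENT mode (saw '/*')
exit COMMENT mode (now at pos=7)
pos=8: emit ID 'x' (now at pos=9)
pos=9: enter STRING mode
pos=9: emit STR "ok" (now at pos=13)
pos=14: enter STRING mode
pos=14: emit STR "yes" (now at pos=19)
pos=20: ERROR — unrecognized char '%'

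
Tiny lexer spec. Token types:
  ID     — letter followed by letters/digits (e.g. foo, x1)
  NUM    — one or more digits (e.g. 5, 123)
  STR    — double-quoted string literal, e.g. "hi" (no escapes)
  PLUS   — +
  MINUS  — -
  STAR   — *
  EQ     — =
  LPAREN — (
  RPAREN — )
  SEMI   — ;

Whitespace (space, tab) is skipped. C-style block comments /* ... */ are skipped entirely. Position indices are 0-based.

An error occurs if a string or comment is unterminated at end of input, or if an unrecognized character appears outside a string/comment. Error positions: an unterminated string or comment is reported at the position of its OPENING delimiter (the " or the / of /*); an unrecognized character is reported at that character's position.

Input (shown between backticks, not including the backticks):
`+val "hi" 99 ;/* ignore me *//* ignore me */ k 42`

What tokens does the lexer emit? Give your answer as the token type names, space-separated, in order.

Answer: PLUS ID STR NUM SEMI ID NUM

Derivation:
pos=0: emit PLUS '+'
pos=1: emit ID 'val' (now at pos=4)
pos=5: enter STRING mode
pos=5: emit STR "hi" (now at pos=9)
pos=10: emit NUM '99' (now at pos=12)
pos=13: emit SEMI ';'
pos=14: enter COMMENT mode (saw '/*')
exit COMMENT mode (now at pos=29)
pos=29: enter COMMENT mode (saw '/*')
exit COMMENT mode (now at pos=44)
pos=45: emit ID 'k' (now at pos=46)
pos=47: emit NUM '42' (now at pos=49)
DONE. 7 tokens: [PLUS, ID, STR, NUM, SEMI, ID, NUM]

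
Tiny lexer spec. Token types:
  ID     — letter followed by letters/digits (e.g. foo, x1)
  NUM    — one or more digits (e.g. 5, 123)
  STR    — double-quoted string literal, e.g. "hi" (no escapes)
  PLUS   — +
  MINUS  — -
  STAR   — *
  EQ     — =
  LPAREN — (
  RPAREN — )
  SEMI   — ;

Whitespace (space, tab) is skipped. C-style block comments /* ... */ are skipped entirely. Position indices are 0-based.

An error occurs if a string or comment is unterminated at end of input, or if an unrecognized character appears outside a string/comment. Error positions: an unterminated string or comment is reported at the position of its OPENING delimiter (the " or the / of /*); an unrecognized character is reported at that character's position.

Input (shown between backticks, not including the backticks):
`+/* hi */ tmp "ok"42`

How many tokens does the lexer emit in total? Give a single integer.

pos=0: emit PLUS '+'
pos=1: enter COMMENT mode (saw '/*')
exit COMMENT mode (now at pos=9)
pos=10: emit ID 'tmp' (now at pos=13)
pos=14: enter STRING mode
pos=14: emit STR "ok" (now at pos=18)
pos=18: emit NUM '42' (now at pos=20)
DONE. 4 tokens: [PLUS, ID, STR, NUM]

Answer: 4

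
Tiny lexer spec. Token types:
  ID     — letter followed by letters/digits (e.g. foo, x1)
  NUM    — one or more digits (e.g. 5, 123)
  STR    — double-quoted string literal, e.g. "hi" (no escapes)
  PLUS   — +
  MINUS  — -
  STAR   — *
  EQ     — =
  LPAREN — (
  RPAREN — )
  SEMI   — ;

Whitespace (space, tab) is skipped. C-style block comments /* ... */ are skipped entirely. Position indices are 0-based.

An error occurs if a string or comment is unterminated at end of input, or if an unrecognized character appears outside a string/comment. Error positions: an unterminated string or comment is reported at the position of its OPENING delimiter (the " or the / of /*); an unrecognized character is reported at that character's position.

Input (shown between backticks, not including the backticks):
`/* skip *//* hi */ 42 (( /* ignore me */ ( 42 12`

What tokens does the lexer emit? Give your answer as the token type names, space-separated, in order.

pos=0: enter COMMENT mode (saw '/*')
exit COMMENT mode (now at pos=10)
pos=10: enter COMMENT mode (saw '/*')
exit COMMENT mode (now at pos=18)
pos=19: emit NUM '42' (now at pos=21)
pos=22: emit LPAREN '('
pos=23: emit LPAREN '('
pos=25: enter COMMENT mode (saw '/*')
exit COMMENT mode (now at pos=40)
pos=41: emit LPAREN '('
pos=43: emit NUM '42' (now at pos=45)
pos=46: emit NUM '12' (now at pos=48)
DONE. 6 tokens: [NUM, LPAREN, LPAREN, LPAREN, NUM, NUM]

Answer: NUM LPAREN LPAREN LPAREN NUM NUM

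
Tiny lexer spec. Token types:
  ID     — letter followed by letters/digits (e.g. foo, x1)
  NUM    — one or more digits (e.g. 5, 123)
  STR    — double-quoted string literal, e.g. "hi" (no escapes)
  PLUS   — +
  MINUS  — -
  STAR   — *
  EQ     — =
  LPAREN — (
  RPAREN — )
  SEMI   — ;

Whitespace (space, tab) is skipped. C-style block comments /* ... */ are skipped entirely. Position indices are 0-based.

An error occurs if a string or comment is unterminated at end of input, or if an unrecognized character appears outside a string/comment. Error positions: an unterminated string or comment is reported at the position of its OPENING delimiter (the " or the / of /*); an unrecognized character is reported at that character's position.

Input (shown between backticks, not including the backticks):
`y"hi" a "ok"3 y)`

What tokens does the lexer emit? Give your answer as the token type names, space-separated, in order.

pos=0: emit ID 'y' (now at pos=1)
pos=1: enter STRING mode
pos=1: emit STR "hi" (now at pos=5)
pos=6: emit ID 'a' (now at pos=7)
pos=8: enter STRING mode
pos=8: emit STR "ok" (now at pos=12)
pos=12: emit NUM '3' (now at pos=13)
pos=14: emit ID 'y' (now at pos=15)
pos=15: emit RPAREN ')'
DONE. 7 tokens: [ID, STR, ID, STR, NUM, ID, RPAREN]

Answer: ID STR ID STR NUM ID RPAREN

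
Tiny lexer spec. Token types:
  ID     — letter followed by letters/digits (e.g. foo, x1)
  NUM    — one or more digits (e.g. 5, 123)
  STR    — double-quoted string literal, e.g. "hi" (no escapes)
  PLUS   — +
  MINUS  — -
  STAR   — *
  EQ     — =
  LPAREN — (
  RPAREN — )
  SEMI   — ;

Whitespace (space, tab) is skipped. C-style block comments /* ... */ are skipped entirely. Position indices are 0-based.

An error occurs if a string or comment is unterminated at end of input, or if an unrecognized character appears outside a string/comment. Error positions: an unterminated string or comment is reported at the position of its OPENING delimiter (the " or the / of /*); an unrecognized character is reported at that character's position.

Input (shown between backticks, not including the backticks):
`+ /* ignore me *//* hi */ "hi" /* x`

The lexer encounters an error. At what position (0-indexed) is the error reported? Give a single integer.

Answer: 31

Derivation:
pos=0: emit PLUS '+'
pos=2: enter COMMENT mode (saw '/*')
exit COMMENT mode (now at pos=17)
pos=17: enter COMMENT mode (saw '/*')
exit COMMENT mode (now at pos=25)
pos=26: enter STRING mode
pos=26: emit STR "hi" (now at pos=30)
pos=31: enter COMMENT mode (saw '/*')
pos=31: ERROR — unterminated comment (reached EOF)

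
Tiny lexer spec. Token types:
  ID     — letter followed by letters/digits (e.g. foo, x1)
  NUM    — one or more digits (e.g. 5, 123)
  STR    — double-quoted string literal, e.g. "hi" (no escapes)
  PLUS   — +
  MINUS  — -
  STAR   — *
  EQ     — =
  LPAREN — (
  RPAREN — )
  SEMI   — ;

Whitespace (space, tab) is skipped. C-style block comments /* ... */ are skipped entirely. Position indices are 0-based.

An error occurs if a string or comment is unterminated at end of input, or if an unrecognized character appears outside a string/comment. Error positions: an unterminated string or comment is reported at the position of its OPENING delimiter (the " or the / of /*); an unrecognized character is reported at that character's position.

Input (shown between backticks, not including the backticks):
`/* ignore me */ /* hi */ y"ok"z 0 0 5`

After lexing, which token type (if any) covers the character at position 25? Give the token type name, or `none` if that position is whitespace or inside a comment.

Answer: ID

Derivation:
pos=0: enter COMMENT mode (saw '/*')
exit COMMENT mode (now at pos=15)
pos=16: enter COMMENT mode (saw '/*')
exit COMMENT mode (now at pos=24)
pos=25: emit ID 'y' (now at pos=26)
pos=26: enter STRING mode
pos=26: emit STR "ok" (now at pos=30)
pos=30: emit ID 'z' (now at pos=31)
pos=32: emit NUM '0' (now at pos=33)
pos=34: emit NUM '0' (now at pos=35)
pos=36: emit NUM '5' (now at pos=37)
DONE. 6 tokens: [ID, STR, ID, NUM, NUM, NUM]
Position 25: char is 'y' -> ID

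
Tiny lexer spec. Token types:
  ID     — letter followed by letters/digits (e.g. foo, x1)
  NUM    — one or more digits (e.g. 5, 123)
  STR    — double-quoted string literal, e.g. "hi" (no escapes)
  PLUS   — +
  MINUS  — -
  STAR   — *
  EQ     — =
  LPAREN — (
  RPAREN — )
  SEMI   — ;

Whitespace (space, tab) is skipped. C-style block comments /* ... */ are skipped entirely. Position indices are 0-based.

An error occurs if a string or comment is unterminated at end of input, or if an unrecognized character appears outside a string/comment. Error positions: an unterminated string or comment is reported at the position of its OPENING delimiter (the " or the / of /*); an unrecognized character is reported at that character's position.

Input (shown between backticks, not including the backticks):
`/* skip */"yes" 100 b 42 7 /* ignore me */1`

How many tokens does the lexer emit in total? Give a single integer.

pos=0: enter COMMENT mode (saw '/*')
exit COMMENT mode (now at pos=10)
pos=10: enter STRING mode
pos=10: emit STR "yes" (now at pos=15)
pos=16: emit NUM '100' (now at pos=19)
pos=20: emit ID 'b' (now at pos=21)
pos=22: emit NUM '42' (now at pos=24)
pos=25: emit NUM '7' (now at pos=26)
pos=27: enter COMMENT mode (saw '/*')
exit COMMENT mode (now at pos=42)
pos=42: emit NUM '1' (now at pos=43)
DONE. 6 tokens: [STR, NUM, ID, NUM, NUM, NUM]

Answer: 6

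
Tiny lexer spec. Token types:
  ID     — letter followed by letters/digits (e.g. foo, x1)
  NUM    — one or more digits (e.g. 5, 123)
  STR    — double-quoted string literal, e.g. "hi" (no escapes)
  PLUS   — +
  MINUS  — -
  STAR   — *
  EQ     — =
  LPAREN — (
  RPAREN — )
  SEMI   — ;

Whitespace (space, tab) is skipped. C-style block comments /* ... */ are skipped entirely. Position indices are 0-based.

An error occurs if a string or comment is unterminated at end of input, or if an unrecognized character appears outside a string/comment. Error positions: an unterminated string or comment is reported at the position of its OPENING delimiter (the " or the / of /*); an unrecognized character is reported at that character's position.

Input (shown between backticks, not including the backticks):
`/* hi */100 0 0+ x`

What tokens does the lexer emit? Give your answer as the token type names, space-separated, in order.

Answer: NUM NUM NUM PLUS ID

Derivation:
pos=0: enter COMMENT mode (saw '/*')
exit COMMENT mode (now at pos=8)
pos=8: emit NUM '100' (now at pos=11)
pos=12: emit NUM '0' (now at pos=13)
pos=14: emit NUM '0' (now at pos=15)
pos=15: emit PLUS '+'
pos=17: emit ID 'x' (now at pos=18)
DONE. 5 tokens: [NUM, NUM, NUM, PLUS, ID]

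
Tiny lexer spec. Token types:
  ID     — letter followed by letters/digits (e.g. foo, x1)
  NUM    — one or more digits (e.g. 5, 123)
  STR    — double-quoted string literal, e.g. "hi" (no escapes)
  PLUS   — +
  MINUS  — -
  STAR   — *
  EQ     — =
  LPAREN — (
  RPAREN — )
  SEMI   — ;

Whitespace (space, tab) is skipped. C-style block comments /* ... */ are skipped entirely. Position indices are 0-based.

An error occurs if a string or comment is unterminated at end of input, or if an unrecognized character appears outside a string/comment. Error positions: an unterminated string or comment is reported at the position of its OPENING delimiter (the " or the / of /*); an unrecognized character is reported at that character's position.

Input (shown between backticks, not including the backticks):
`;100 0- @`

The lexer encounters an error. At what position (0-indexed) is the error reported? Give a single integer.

Answer: 8

Derivation:
pos=0: emit SEMI ';'
pos=1: emit NUM '100' (now at pos=4)
pos=5: emit NUM '0' (now at pos=6)
pos=6: emit MINUS '-'
pos=8: ERROR — unrecognized char '@'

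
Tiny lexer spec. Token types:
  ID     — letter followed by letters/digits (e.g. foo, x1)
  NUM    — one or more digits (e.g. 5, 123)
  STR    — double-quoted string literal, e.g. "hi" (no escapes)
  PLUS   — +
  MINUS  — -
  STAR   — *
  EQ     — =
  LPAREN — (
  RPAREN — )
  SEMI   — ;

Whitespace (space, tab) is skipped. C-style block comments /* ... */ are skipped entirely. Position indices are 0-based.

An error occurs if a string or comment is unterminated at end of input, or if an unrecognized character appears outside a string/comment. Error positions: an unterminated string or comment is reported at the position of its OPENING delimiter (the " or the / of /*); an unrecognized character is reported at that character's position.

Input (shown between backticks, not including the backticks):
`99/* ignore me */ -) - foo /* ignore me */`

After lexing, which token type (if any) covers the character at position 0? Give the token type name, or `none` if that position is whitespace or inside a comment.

Answer: NUM

Derivation:
pos=0: emit NUM '99' (now at pos=2)
pos=2: enter COMMENT mode (saw '/*')
exit COMMENT mode (now at pos=17)
pos=18: emit MINUS '-'
pos=19: emit RPAREN ')'
pos=21: emit MINUS '-'
pos=23: emit ID 'foo' (now at pos=26)
pos=27: enter COMMENT mode (saw '/*')
exit COMMENT mode (now at pos=42)
DONE. 5 tokens: [NUM, MINUS, RPAREN, MINUS, ID]
Position 0: char is '9' -> NUM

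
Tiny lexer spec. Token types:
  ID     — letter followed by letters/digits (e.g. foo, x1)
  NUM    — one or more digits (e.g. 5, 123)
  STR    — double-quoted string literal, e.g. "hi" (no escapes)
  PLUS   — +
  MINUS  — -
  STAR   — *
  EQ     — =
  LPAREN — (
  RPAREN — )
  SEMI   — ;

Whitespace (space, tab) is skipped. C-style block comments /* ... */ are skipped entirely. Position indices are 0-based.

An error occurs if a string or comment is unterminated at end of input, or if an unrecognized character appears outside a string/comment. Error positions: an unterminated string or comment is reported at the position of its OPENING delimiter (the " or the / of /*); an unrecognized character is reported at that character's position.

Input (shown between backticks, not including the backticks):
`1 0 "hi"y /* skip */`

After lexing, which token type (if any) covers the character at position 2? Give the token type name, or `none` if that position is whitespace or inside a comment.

Answer: NUM

Derivation:
pos=0: emit NUM '1' (now at pos=1)
pos=2: emit NUM '0' (now at pos=3)
pos=4: enter STRING mode
pos=4: emit STR "hi" (now at pos=8)
pos=8: emit ID 'y' (now at pos=9)
pos=10: enter COMMENT mode (saw '/*')
exit COMMENT mode (now at pos=20)
DONE. 4 tokens: [NUM, NUM, STR, ID]
Position 2: char is '0' -> NUM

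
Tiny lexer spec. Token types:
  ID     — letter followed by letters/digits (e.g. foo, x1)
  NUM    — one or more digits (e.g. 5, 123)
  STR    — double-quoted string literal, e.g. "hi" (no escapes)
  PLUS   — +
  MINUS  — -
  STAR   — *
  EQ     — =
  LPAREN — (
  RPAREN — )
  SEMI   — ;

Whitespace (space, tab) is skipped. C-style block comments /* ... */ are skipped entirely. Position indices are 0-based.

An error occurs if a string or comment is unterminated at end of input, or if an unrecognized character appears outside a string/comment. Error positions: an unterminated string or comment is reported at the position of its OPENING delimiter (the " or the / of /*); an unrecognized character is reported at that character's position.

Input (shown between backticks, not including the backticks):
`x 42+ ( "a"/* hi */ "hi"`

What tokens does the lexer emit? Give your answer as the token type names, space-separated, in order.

Answer: ID NUM PLUS LPAREN STR STR

Derivation:
pos=0: emit ID 'x' (now at pos=1)
pos=2: emit NUM '42' (now at pos=4)
pos=4: emit PLUS '+'
pos=6: emit LPAREN '('
pos=8: enter STRING mode
pos=8: emit STR "a" (now at pos=11)
pos=11: enter COMMENT mode (saw '/*')
exit COMMENT mode (now at pos=19)
pos=20: enter STRING mode
pos=20: emit STR "hi" (now at pos=24)
DONE. 6 tokens: [ID, NUM, PLUS, LPAREN, STR, STR]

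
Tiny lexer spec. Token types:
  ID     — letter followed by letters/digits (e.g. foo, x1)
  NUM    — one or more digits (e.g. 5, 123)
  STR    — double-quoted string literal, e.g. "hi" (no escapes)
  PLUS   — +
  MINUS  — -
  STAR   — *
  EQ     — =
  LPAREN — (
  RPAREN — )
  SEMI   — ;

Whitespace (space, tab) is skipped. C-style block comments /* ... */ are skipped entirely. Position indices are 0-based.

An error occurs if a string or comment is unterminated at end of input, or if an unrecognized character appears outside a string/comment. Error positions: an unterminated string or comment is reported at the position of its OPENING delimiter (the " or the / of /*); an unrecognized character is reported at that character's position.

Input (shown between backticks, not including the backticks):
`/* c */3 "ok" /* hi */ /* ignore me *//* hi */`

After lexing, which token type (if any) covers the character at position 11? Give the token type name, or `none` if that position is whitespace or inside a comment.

Answer: STR

Derivation:
pos=0: enter COMMENT mode (saw '/*')
exit COMMENT mode (now at pos=7)
pos=7: emit NUM '3' (now at pos=8)
pos=9: enter STRING mode
pos=9: emit STR "ok" (now at pos=13)
pos=14: enter COMMENT mode (saw '/*')
exit COMMENT mode (now at pos=22)
pos=23: enter COMMENT mode (saw '/*')
exit COMMENT mode (now at pos=38)
pos=38: enter COMMENT mode (saw '/*')
exit COMMENT mode (now at pos=46)
DONE. 2 tokens: [NUM, STR]
Position 11: char is 'k' -> STR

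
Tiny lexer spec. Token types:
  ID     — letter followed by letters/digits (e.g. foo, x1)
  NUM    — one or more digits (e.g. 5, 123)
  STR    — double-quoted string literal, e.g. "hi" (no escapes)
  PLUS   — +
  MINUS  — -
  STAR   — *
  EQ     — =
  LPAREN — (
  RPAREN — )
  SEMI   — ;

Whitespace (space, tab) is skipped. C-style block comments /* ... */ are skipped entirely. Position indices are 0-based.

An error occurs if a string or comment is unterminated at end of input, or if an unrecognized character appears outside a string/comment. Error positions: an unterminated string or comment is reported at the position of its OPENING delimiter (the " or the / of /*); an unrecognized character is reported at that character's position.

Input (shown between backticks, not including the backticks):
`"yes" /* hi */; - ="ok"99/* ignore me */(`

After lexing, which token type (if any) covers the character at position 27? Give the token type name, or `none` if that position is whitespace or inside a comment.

pos=0: enter STRING mode
pos=0: emit STR "yes" (now at pos=5)
pos=6: enter COMMENT mode (saw '/*')
exit COMMENT mode (now at pos=14)
pos=14: emit SEMI ';'
pos=16: emit MINUS '-'
pos=18: emit EQ '='
pos=19: enter STRING mode
pos=19: emit STR "ok" (now at pos=23)
pos=23: emit NUM '99' (now at pos=25)
pos=25: enter COMMENT mode (saw '/*')
exit COMMENT mode (now at pos=40)
pos=40: emit LPAREN '('
DONE. 7 tokens: [STR, SEMI, MINUS, EQ, STR, NUM, LPAREN]
Position 27: char is ' ' -> none

Answer: none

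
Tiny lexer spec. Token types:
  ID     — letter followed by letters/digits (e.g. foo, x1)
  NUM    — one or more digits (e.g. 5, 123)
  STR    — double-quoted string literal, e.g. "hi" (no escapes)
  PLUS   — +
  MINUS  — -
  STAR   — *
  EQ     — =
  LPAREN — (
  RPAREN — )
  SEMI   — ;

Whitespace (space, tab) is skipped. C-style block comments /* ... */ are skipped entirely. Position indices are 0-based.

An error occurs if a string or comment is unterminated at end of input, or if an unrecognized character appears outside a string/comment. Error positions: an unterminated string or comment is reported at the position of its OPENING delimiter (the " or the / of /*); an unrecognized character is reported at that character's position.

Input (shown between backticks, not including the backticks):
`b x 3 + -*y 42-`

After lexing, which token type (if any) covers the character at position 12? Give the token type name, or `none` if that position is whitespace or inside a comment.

pos=0: emit ID 'b' (now at pos=1)
pos=2: emit ID 'x' (now at pos=3)
pos=4: emit NUM '3' (now at pos=5)
pos=6: emit PLUS '+'
pos=8: emit MINUS '-'
pos=9: emit STAR '*'
pos=10: emit ID 'y' (now at pos=11)
pos=12: emit NUM '42' (now at pos=14)
pos=14: emit MINUS '-'
DONE. 9 tokens: [ID, ID, NUM, PLUS, MINUS, STAR, ID, NUM, MINUS]
Position 12: char is '4' -> NUM

Answer: NUM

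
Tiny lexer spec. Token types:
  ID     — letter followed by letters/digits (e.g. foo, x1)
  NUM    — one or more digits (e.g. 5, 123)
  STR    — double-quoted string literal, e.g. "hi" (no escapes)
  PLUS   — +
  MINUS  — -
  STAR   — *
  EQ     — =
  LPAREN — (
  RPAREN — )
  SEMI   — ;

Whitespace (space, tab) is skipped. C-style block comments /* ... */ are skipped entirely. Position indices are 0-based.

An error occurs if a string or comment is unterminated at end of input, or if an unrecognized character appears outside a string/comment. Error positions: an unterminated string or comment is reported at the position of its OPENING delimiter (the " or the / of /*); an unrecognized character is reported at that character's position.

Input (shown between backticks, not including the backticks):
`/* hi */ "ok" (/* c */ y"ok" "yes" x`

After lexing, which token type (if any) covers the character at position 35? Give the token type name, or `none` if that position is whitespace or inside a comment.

pos=0: enter COMMENT mode (saw '/*')
exit COMMENT mode (now at pos=8)
pos=9: enter STRING mode
pos=9: emit STR "ok" (now at pos=13)
pos=14: emit LPAREN '('
pos=15: enter COMMENT mode (saw '/*')
exit COMMENT mode (now at pos=22)
pos=23: emit ID 'y' (now at pos=24)
pos=24: enter STRING mode
pos=24: emit STR "ok" (now at pos=28)
pos=29: enter STRING mode
pos=29: emit STR "yes" (now at pos=34)
pos=35: emit ID 'x' (now at pos=36)
DONE. 6 tokens: [STR, LPAREN, ID, STR, STR, ID]
Position 35: char is 'x' -> ID

Answer: ID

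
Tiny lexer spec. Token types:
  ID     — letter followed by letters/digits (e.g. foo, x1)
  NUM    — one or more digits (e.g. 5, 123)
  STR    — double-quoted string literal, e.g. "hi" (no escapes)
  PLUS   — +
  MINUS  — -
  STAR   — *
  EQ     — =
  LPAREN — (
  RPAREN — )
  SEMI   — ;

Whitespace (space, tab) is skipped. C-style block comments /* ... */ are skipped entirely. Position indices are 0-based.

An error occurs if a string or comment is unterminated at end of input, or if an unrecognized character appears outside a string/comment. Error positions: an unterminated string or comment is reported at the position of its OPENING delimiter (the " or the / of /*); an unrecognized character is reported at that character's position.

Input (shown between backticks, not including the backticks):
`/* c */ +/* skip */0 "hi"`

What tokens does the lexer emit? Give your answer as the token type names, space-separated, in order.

pos=0: enter COMMENT mode (saw '/*')
exit COMMENT mode (now at pos=7)
pos=8: emit PLUS '+'
pos=9: enter COMMENT mode (saw '/*')
exit COMMENT mode (now at pos=19)
pos=19: emit NUM '0' (now at pos=20)
pos=21: enter STRING mode
pos=21: emit STR "hi" (now at pos=25)
DONE. 3 tokens: [PLUS, NUM, STR]

Answer: PLUS NUM STR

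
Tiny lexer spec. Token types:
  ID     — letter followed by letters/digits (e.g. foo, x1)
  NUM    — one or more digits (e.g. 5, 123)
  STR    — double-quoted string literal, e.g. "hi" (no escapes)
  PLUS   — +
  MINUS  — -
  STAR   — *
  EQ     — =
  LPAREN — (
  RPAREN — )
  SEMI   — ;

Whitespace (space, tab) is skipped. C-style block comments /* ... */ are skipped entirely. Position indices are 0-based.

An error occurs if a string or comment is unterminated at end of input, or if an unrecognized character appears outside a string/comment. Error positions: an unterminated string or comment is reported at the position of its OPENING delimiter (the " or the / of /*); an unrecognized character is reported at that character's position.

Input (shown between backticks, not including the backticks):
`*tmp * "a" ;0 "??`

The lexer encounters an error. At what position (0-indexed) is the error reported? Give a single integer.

pos=0: emit STAR '*'
pos=1: emit ID 'tmp' (now at pos=4)
pos=5: emit STAR '*'
pos=7: enter STRING mode
pos=7: emit STR "a" (now at pos=10)
pos=11: emit SEMI ';'
pos=12: emit NUM '0' (now at pos=13)
pos=14: enter STRING mode
pos=14: ERROR — unterminated string

Answer: 14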